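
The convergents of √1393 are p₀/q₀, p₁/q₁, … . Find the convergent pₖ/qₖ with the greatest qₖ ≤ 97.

√1393 = [37; 3, 10, 3, 74, …] (period length 4).
Convergents:
  p_0/q_0 = 37/1
  p_1/q_1 = 112/3
  p_2/q_2 = 1157/31
  p_3/q_3 = 3583/96
  p_4/q_4 = 266299/7135
q_3 = 96 ≤ 97 < 7135 = q_4, so the answer is 3583/96.

3583/96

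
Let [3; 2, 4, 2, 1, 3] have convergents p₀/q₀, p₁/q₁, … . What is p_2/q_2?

Using pₖ = aₖpₖ₋₁ + pₖ₋₂, qₖ = aₖqₖ₋₁ + qₖ₋₂ (with p₋₁=1, p₋₂=0, q₋₁=0, q₋₂=1):
  k=0: a=3, p=3, q=1
  k=1: a=2, p=7, q=2
  k=2: a=4, p=31, q=9

31/9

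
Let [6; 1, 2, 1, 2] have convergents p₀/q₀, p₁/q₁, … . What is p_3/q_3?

Using pₖ = aₖpₖ₋₁ + pₖ₋₂, qₖ = aₖqₖ₋₁ + qₖ₋₂ (with p₋₁=1, p₋₂=0, q₋₁=0, q₋₂=1):
  k=0: a=6, p=6, q=1
  k=1: a=1, p=7, q=1
  k=2: a=2, p=20, q=3
  k=3: a=1, p=27, q=4

27/4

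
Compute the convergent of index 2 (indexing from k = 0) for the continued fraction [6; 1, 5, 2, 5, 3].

41/6

Using pₖ = aₖpₖ₋₁ + pₖ₋₂, qₖ = aₖqₖ₋₁ + qₖ₋₂ (with p₋₁=1, p₋₂=0, q₋₁=0, q₋₂=1):
  k=0: a=6, p=6, q=1
  k=1: a=1, p=7, q=1
  k=2: a=5, p=41, q=6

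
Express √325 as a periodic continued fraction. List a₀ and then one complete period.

a₀ = ⌊√325⌋ = 18.
With m₀=0, d₀=1 and mₖ₊₁ = dₖaₖ − mₖ, dₖ₊₁ = (n − mₖ₊₁²)/dₖ, aₖ₊₁ = ⌊(a₀+mₖ₊₁)/dₖ₊₁⌋:
  k=1: m=18, d=1, a=36
d=1 and a=2a₀=36 at k=1, so the next step gives (m, d) = (18, 1) again — its k=1 value — and the period has length 1.

[18; 36]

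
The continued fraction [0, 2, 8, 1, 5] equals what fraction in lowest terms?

53/112

Using pₖ = aₖpₖ₋₁ + pₖ₋₂ and qₖ = aₖqₖ₋₁ + qₖ₋₂:
  k=0: a=0, p=0, q=1
  k=1: a=2, p=1, q=2
  k=2: a=8, p=8, q=17
  k=3: a=1, p=9, q=19
  k=4: a=5, p=53, q=112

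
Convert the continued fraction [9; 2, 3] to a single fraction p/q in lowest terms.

Fold from the inside: start with 3/1.
  2 + 1/3 = 7/3
  9 + 3/7 = 66/7

66/7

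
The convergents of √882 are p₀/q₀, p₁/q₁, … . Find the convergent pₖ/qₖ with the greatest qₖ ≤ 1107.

√882 = [29; 1, 2, 3, 6, 3, 2, 1, 58, …] (period length 8).
Convergents:
  p_0/q_0 = 29/1
  p_1/q_1 = 30/1
  p_2/q_2 = 89/3
  p_3/q_3 = 297/10
  p_4/q_4 = 1871/63
  p_5/q_5 = 5910/199
  p_6/q_6 = 13691/461
  p_7/q_7 = 19601/660
  p_8/q_8 = 1150549/38741
q_7 = 660 ≤ 1107 < 38741 = q_8, so the answer is 19601/660.

19601/660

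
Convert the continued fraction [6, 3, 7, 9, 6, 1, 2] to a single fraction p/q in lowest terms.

25817/4086

Fold from the inside: start with 2/1.
  1 + 1/2 = 3/2
  6 + 2/3 = 20/3
  9 + 3/20 = 183/20
  7 + 20/183 = 1301/183
  3 + 183/1301 = 4086/1301
  6 + 1301/4086 = 25817/4086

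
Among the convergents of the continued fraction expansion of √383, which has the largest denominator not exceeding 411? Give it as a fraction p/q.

√383 = [19; 1, 1, 3, 19, 3, 1, 1, 38, …] (period length 8).
Convergents:
  p_0/q_0 = 19/1
  p_1/q_1 = 20/1
  p_2/q_2 = 39/2
  p_3/q_3 = 137/7
  p_4/q_4 = 2642/135
  p_5/q_5 = 8063/412
q_4 = 135 ≤ 411 < 412 = q_5, so the answer is 2642/135.

2642/135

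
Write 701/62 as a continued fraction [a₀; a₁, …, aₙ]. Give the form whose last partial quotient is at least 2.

[11; 3, 3, 1, 4]

701 = 11·62 + 19
62 = 3·19 + 5
19 = 3·5 + 4
5 = 1·4 + 1
4 = 4·1 + 0  (stop)
So 701/62 = [11; 3, 3, 1, 4].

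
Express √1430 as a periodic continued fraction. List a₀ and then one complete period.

[37; 1, 4, 2, 2, 2, 4, 1, 74]

a₀ = ⌊√1430⌋ = 37.
With m₀=0, d₀=1 and mₖ₊₁ = dₖaₖ − mₖ, dₖ₊₁ = (n − mₖ₊₁²)/dₖ, aₖ₊₁ = ⌊(a₀+mₖ₊₁)/dₖ₊₁⌋:
  k=1: m=37, d=61, a=1
  k=2: m=24, d=14, a=4
  k=3: m=32, d=29, a=2
  k=4: m=26, d=26, a=2
  k=5: m=26, d=29, a=2
  k=6: m=32, d=14, a=4
  k=7: m=24, d=61, a=1
  k=8: m=37, d=1, a=74
d=1 and a=2a₀=74 at k=8, so the next step gives (m, d) = (37, 61) again — its k=1 value — and the period has length 8.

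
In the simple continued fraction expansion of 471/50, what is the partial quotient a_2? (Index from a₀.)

471 = 9·50 + 21   →  a_0 = 9
50 = 2·21 + 8   →  a_1 = 2
21 = 2·8 + 5   →  a_2 = 2

2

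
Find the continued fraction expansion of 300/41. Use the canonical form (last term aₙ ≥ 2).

[7; 3, 6, 2]

300 = 7*41 + 13
41 = 3*13 + 2
13 = 6*2 + 1
2 = 2*1 + 0  (stop)
So 300/41 = [7; 3, 6, 2].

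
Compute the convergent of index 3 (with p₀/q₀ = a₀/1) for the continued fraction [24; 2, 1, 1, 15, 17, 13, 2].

Using pₖ = aₖpₖ₋₁ + pₖ₋₂, qₖ = aₖqₖ₋₁ + qₖ₋₂ (with p₋₁=1, p₋₂=0, q₋₁=0, q₋₂=1):
  k=0: a=24, p=24, q=1
  k=1: a=2, p=49, q=2
  k=2: a=1, p=73, q=3
  k=3: a=1, p=122, q=5

122/5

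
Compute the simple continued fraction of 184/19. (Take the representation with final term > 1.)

[9; 1, 2, 6]

184 = 9·19 + 13
19 = 1·13 + 6
13 = 2·6 + 1
6 = 6·1 + 0  (stop)
So 184/19 = [9; 1, 2, 6].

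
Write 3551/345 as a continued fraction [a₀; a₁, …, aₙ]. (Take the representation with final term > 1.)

3551 = 10×345 + 101
345 = 3×101 + 42
101 = 2×42 + 17
42 = 2×17 + 8
17 = 2×8 + 1
8 = 8×1 + 0  (stop)
So 3551/345 = [10; 3, 2, 2, 2, 8].

[10; 3, 2, 2, 2, 8]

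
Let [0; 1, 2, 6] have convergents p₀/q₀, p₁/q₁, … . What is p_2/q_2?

2/3

Using pₖ = aₖpₖ₋₁ + pₖ₋₂, qₖ = aₖqₖ₋₁ + qₖ₋₂ (with p₋₁=1, p₋₂=0, q₋₁=0, q₋₂=1):
  k=0: a=0, p=0, q=1
  k=1: a=1, p=1, q=1
  k=2: a=2, p=2, q=3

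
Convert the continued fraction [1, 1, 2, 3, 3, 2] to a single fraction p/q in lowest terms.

129/76

Fold from the inside: start with 2/1.
  3 + 1/2 = 7/2
  3 + 2/7 = 23/7
  2 + 7/23 = 53/23
  1 + 23/53 = 76/53
  1 + 53/76 = 129/76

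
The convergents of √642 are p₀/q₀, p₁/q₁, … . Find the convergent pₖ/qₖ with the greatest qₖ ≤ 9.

√642 = [25; 2, 1, 24, 1, 2, 50, …] (period length 6).
Convergents:
  p_0/q_0 = 25/1
  p_1/q_1 = 51/2
  p_2/q_2 = 76/3
  p_3/q_3 = 1875/74
q_2 = 3 ≤ 9 < 74 = q_3, so the answer is 76/3.

76/3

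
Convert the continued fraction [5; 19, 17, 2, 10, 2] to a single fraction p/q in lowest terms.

74044/14655

Using pₖ = aₖpₖ₋₁ + pₖ₋₂ and qₖ = aₖqₖ₋₁ + qₖ₋₂:
  k=0: a=5, p=5, q=1
  k=1: a=19, p=96, q=19
  k=2: a=17, p=1637, q=324
  k=3: a=2, p=3370, q=667
  k=4: a=10, p=35337, q=6994
  k=5: a=2, p=74044, q=14655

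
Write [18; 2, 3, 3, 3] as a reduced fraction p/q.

Using pₖ = aₖpₖ₋₁ + pₖ₋₂ and qₖ = aₖqₖ₋₁ + qₖ₋₂:
  k=0: a=18, p=18, q=1
  k=1: a=2, p=37, q=2
  k=2: a=3, p=129, q=7
  k=3: a=3, p=424, q=23
  k=4: a=3, p=1401, q=76

1401/76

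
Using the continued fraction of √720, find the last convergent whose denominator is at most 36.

√720 = [26; 1, 4, 1, 52, …] (period length 4).
Convergents:
  p_0/q_0 = 26/1
  p_1/q_1 = 27/1
  p_2/q_2 = 134/5
  p_3/q_3 = 161/6
  p_4/q_4 = 8506/317
q_3 = 6 ≤ 36 < 317 = q_4, so the answer is 161/6.

161/6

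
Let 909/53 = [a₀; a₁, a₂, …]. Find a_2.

1

909 = 17·53 + 8   →  a_0 = 17
53 = 6·8 + 5   →  a_1 = 6
8 = 1·5 + 3   →  a_2 = 1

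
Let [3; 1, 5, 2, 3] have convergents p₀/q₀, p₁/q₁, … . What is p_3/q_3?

50/13

Using pₖ = aₖpₖ₋₁ + pₖ₋₂, qₖ = aₖqₖ₋₁ + qₖ₋₂ (with p₋₁=1, p₋₂=0, q₋₁=0, q₋₂=1):
  k=0: a=3, p=3, q=1
  k=1: a=1, p=4, q=1
  k=2: a=5, p=23, q=6
  k=3: a=2, p=50, q=13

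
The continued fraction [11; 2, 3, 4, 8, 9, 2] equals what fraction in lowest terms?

54342/4753

Fold from the inside: start with 2/1.
  9 + 1/2 = 19/2
  8 + 2/19 = 154/19
  4 + 19/154 = 635/154
  3 + 154/635 = 2059/635
  2 + 635/2059 = 4753/2059
  11 + 2059/4753 = 54342/4753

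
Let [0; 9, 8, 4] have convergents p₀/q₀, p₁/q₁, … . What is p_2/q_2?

8/73

Using pₖ = aₖpₖ₋₁ + pₖ₋₂, qₖ = aₖqₖ₋₁ + qₖ₋₂ (with p₋₁=1, p₋₂=0, q₋₁=0, q₋₂=1):
  k=0: a=0, p=0, q=1
  k=1: a=9, p=1, q=9
  k=2: a=8, p=8, q=73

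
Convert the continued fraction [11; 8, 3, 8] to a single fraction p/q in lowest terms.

Using pₖ = aₖpₖ₋₁ + pₖ₋₂ and qₖ = aₖqₖ₋₁ + qₖ₋₂:
  k=0: a=11, p=11, q=1
  k=1: a=8, p=89, q=8
  k=2: a=3, p=278, q=25
  k=3: a=8, p=2313, q=208

2313/208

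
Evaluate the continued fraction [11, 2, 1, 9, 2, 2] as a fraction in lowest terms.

1713/151

Using pₖ = aₖpₖ₋₁ + pₖ₋₂ and qₖ = aₖqₖ₋₁ + qₖ₋₂:
  k=0: a=11, p=11, q=1
  k=1: a=2, p=23, q=2
  k=2: a=1, p=34, q=3
  k=3: a=9, p=329, q=29
  k=4: a=2, p=692, q=61
  k=5: a=2, p=1713, q=151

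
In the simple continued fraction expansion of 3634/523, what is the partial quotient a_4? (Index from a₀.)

1

3634 = 6·523 + 496   →  a_0 = 6
523 = 1·496 + 27   →  a_1 = 1
496 = 18·27 + 10   →  a_2 = 18
27 = 2·10 + 7   →  a_3 = 2
10 = 1·7 + 3   →  a_4 = 1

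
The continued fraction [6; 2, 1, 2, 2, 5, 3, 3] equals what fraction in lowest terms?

6923/1087

Using pₖ = aₖpₖ₋₁ + pₖ₋₂ and qₖ = aₖqₖ₋₁ + qₖ₋₂:
  k=0: a=6, p=6, q=1
  k=1: a=2, p=13, q=2
  k=2: a=1, p=19, q=3
  k=3: a=2, p=51, q=8
  k=4: a=2, p=121, q=19
  k=5: a=5, p=656, q=103
  k=6: a=3, p=2089, q=328
  k=7: a=3, p=6923, q=1087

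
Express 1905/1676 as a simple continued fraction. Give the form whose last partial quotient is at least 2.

[1; 7, 3, 7, 3, 3]

1905 = 1·1676 + 229
1676 = 7·229 + 73
229 = 3·73 + 10
73 = 7·10 + 3
10 = 3·3 + 1
3 = 3·1 + 0  (stop)
So 1905/1676 = [1; 7, 3, 7, 3, 3].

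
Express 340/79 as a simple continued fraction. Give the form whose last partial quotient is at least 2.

[4; 3, 3, 2, 3]

340 = 4×79 + 24
79 = 3×24 + 7
24 = 3×7 + 3
7 = 2×3 + 1
3 = 3×1 + 0  (stop)
So 340/79 = [4; 3, 3, 2, 3].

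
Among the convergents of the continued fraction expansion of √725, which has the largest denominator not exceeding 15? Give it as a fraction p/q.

√725 = [26; 1, 12, 2, 12, 1, 52, …] (period length 6).
Convergents:
  p_0/q_0 = 26/1
  p_1/q_1 = 27/1
  p_2/q_2 = 350/13
  p_3/q_3 = 727/27
q_2 = 13 ≤ 15 < 27 = q_3, so the answer is 350/13.

350/13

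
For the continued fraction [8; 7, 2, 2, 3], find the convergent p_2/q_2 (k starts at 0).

Using pₖ = aₖpₖ₋₁ + pₖ₋₂, qₖ = aₖqₖ₋₁ + qₖ₋₂ (with p₋₁=1, p₋₂=0, q₋₁=0, q₋₂=1):
  k=0: a=8, p=8, q=1
  k=1: a=7, p=57, q=7
  k=2: a=2, p=122, q=15

122/15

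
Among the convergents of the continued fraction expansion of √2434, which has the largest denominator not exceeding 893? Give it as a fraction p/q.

21905/444

√2434 = [49; 2, 1, 48, 1, 2, 98, …] (period length 6).
Convergents:
  p_0/q_0 = 49/1
  p_1/q_1 = 99/2
  p_2/q_2 = 148/3
  p_3/q_3 = 7203/146
  p_4/q_4 = 7351/149
  p_5/q_5 = 21905/444
  p_6/q_6 = 2154041/43661
q_5 = 444 ≤ 893 < 43661 = q_6, so the answer is 21905/444.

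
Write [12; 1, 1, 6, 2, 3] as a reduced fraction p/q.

1216/97

Fold from the inside: start with 3/1.
  2 + 1/3 = 7/3
  6 + 3/7 = 45/7
  1 + 7/45 = 52/45
  1 + 45/52 = 97/52
  12 + 52/97 = 1216/97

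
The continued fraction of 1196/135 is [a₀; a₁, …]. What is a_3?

9

1196 = 8·135 + 116   →  a_0 = 8
135 = 1·116 + 19   →  a_1 = 1
116 = 6·19 + 2   →  a_2 = 6
19 = 9·2 + 1   →  a_3 = 9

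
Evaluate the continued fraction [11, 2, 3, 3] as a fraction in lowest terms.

263/23

Fold from the inside: start with 3/1.
  3 + 1/3 = 10/3
  2 + 3/10 = 23/10
  11 + 10/23 = 263/23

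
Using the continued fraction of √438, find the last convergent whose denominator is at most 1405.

√438 = [20; 1, 12, 1, 40, …] (period length 4).
Convergents:
  p_0/q_0 = 20/1
  p_1/q_1 = 21/1
  p_2/q_2 = 272/13
  p_3/q_3 = 293/14
  p_4/q_4 = 11992/573
  p_5/q_5 = 12285/587
  p_6/q_6 = 159412/7617
q_5 = 587 ≤ 1405 < 7617 = q_6, so the answer is 12285/587.

12285/587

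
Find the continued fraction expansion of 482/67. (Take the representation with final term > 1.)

[7; 5, 6, 2]

482 = 7·67 + 13
67 = 5·13 + 2
13 = 6·2 + 1
2 = 2·1 + 0  (stop)
So 482/67 = [7; 5, 6, 2].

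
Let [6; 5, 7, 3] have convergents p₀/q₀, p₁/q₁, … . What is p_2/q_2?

223/36

Using pₖ = aₖpₖ₋₁ + pₖ₋₂, qₖ = aₖqₖ₋₁ + qₖ₋₂ (with p₋₁=1, p₋₂=0, q₋₁=0, q₋₂=1):
  k=0: a=6, p=6, q=1
  k=1: a=5, p=31, q=5
  k=2: a=7, p=223, q=36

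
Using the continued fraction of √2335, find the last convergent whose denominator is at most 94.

√2335 = [48; 3, 9, 3, 96, …] (period length 4).
Convergents:
  p_0/q_0 = 48/1
  p_1/q_1 = 145/3
  p_2/q_2 = 1353/28
  p_3/q_3 = 4204/87
  p_4/q_4 = 404937/8380
q_3 = 87 ≤ 94 < 8380 = q_4, so the answer is 4204/87.

4204/87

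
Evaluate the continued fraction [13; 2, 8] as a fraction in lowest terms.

229/17

Using pₖ = aₖpₖ₋₁ + pₖ₋₂ and qₖ = aₖqₖ₋₁ + qₖ₋₂:
  k=0: a=13, p=13, q=1
  k=1: a=2, p=27, q=2
  k=2: a=8, p=229, q=17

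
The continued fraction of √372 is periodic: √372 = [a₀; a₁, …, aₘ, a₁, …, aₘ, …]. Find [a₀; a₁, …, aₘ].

a₀ = ⌊√372⌋ = 19.
With m₀=0, d₀=1 and mₖ₊₁ = dₖaₖ − mₖ, dₖ₊₁ = (n − mₖ₊₁²)/dₖ, aₖ₊₁ = ⌊(a₀+mₖ₊₁)/dₖ₊₁⌋:
  k=1: m=19, d=11, a=3
  k=2: m=14, d=16, a=2
  k=3: m=18, d=3, a=12
  k=4: m=18, d=16, a=2
  k=5: m=14, d=11, a=3
  k=6: m=19, d=1, a=38
d=1 and a=2a₀=38 at k=6, so the next step gives (m, d) = (19, 11) again — its k=1 value — and the period has length 6.

[19; 3, 2, 12, 2, 3, 38]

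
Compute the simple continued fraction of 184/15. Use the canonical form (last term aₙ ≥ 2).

[12; 3, 1, 3]

184 = 12·15 + 4
15 = 3·4 + 3
4 = 1·3 + 1
3 = 3·1 + 0  (stop)
So 184/15 = [12; 3, 1, 3].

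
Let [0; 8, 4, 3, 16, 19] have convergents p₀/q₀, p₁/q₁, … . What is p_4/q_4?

Using pₖ = aₖpₖ₋₁ + pₖ₋₂, qₖ = aₖqₖ₋₁ + qₖ₋₂ (with p₋₁=1, p₋₂=0, q₋₁=0, q₋₂=1):
  k=0: a=0, p=0, q=1
  k=1: a=8, p=1, q=8
  k=2: a=4, p=4, q=33
  k=3: a=3, p=13, q=107
  k=4: a=16, p=212, q=1745

212/1745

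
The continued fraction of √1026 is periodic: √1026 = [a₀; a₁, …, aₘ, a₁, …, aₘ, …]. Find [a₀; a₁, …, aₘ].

[32; 32, 64]

a₀ = ⌊√1026⌋ = 32.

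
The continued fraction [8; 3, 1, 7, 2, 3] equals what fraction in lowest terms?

Using pₖ = aₖpₖ₋₁ + pₖ₋₂ and qₖ = aₖqₖ₋₁ + qₖ₋₂:
  k=0: a=8, p=8, q=1
  k=1: a=3, p=25, q=3
  k=2: a=1, p=33, q=4
  k=3: a=7, p=256, q=31
  k=4: a=2, p=545, q=66
  k=5: a=3, p=1891, q=229

1891/229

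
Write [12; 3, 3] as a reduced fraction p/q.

Fold from the inside: start with 3/1.
  3 + 1/3 = 10/3
  12 + 3/10 = 123/10

123/10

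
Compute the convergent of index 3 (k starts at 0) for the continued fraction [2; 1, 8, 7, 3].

185/64

Using pₖ = aₖpₖ₋₁ + pₖ₋₂, qₖ = aₖqₖ₋₁ + qₖ₋₂ (with p₋₁=1, p₋₂=0, q₋₁=0, q₋₂=1):
  k=0: a=2, p=2, q=1
  k=1: a=1, p=3, q=1
  k=2: a=8, p=26, q=9
  k=3: a=7, p=185, q=64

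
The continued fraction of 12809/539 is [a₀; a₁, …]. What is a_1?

1

12809 = 23·539 + 412   →  a_0 = 23
539 = 1·412 + 127   →  a_1 = 1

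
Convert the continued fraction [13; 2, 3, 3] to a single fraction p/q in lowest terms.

Fold from the inside: start with 3/1.
  3 + 1/3 = 10/3
  2 + 3/10 = 23/10
  13 + 10/23 = 309/23

309/23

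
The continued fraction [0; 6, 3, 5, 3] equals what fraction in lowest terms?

51/322

Fold from the inside: start with 3/1.
  5 + 1/3 = 16/3
  3 + 3/16 = 51/16
  6 + 16/51 = 322/51
  0 + 51/322 = 51/322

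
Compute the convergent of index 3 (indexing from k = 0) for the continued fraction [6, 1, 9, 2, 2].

Using pₖ = aₖpₖ₋₁ + pₖ₋₂, qₖ = aₖqₖ₋₁ + qₖ₋₂ (with p₋₁=1, p₋₂=0, q₋₁=0, q₋₂=1):
  k=0: a=6, p=6, q=1
  k=1: a=1, p=7, q=1
  k=2: a=9, p=69, q=10
  k=3: a=2, p=145, q=21

145/21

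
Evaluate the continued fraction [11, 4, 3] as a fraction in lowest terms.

146/13

Using pₖ = aₖpₖ₋₁ + pₖ₋₂ and qₖ = aₖqₖ₋₁ + qₖ₋₂:
  k=0: a=11, p=11, q=1
  k=1: a=4, p=45, q=4
  k=2: a=3, p=146, q=13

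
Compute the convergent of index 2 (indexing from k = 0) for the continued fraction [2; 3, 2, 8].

16/7

Using pₖ = aₖpₖ₋₁ + pₖ₋₂, qₖ = aₖqₖ₋₁ + qₖ₋₂ (with p₋₁=1, p₋₂=0, q₋₁=0, q₋₂=1):
  k=0: a=2, p=2, q=1
  k=1: a=3, p=7, q=3
  k=2: a=2, p=16, q=7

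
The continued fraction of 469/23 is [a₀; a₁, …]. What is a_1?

2

469 = 20·23 + 9   →  a_0 = 20
23 = 2·9 + 5   →  a_1 = 2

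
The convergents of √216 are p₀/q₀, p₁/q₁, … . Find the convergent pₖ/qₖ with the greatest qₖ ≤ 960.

√216 = [14; 1, 2, 3, 2, 1, 28, …] (period length 6).
Convergents:
  p_0/q_0 = 14/1
  p_1/q_1 = 15/1
  p_2/q_2 = 44/3
  p_3/q_3 = 147/10
  p_4/q_4 = 338/23
  p_5/q_5 = 485/33
  p_6/q_6 = 13918/947
  p_7/q_7 = 14403/980
q_6 = 947 ≤ 960 < 980 = q_7, so the answer is 13918/947.

13918/947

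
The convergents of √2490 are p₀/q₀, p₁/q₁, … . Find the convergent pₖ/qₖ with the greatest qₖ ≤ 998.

49351/989

√2490 = [49; 1, 8, 1, 98, …] (period length 4).
Convergents:
  p_0/q_0 = 49/1
  p_1/q_1 = 50/1
  p_2/q_2 = 449/9
  p_3/q_3 = 499/10
  p_4/q_4 = 49351/989
  p_5/q_5 = 49850/999
q_4 = 989 ≤ 998 < 999 = q_5, so the answer is 49351/989.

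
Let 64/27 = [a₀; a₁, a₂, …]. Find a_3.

2

64 = 2·27 + 10   →  a_0 = 2
27 = 2·10 + 7   →  a_1 = 2
10 = 1·7 + 3   →  a_2 = 1
7 = 2·3 + 1   →  a_3 = 2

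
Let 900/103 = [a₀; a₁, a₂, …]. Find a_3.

900 = 8·103 + 76   →  a_0 = 8
103 = 1·76 + 27   →  a_1 = 1
76 = 2·27 + 22   →  a_2 = 2
27 = 1·22 + 5   →  a_3 = 1

1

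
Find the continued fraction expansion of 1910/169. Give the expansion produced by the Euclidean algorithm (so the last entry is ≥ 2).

1910 = 11×169 + 51
169 = 3×51 + 16
51 = 3×16 + 3
16 = 5×3 + 1
3 = 3×1 + 0  (stop)
So 1910/169 = [11; 3, 3, 5, 3].

[11; 3, 3, 5, 3]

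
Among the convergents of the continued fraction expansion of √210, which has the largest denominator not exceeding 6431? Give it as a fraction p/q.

√210 = [14; 2, 28, …] (period length 2).
Convergents:
  p_0/q_0 = 14/1
  p_1/q_1 = 29/2
  p_2/q_2 = 826/57
  p_3/q_3 = 1681/116
  p_4/q_4 = 47894/3305
  p_5/q_5 = 97469/6726
q_4 = 3305 ≤ 6431 < 6726 = q_5, so the answer is 47894/3305.

47894/3305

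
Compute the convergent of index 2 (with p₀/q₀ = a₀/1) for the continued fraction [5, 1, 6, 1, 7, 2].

41/7

Using pₖ = aₖpₖ₋₁ + pₖ₋₂, qₖ = aₖqₖ₋₁ + qₖ₋₂ (with p₋₁=1, p₋₂=0, q₋₁=0, q₋₂=1):
  k=0: a=5, p=5, q=1
  k=1: a=1, p=6, q=1
  k=2: a=6, p=41, q=7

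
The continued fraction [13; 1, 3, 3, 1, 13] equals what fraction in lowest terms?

3221/234

Fold from the inside: start with 13/1.
  1 + 1/13 = 14/13
  3 + 13/14 = 55/14
  3 + 14/55 = 179/55
  1 + 55/179 = 234/179
  13 + 179/234 = 3221/234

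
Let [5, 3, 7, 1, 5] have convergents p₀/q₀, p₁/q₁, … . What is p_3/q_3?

Using pₖ = aₖpₖ₋₁ + pₖ₋₂, qₖ = aₖqₖ₋₁ + qₖ₋₂ (with p₋₁=1, p₋₂=0, q₋₁=0, q₋₂=1):
  k=0: a=5, p=5, q=1
  k=1: a=3, p=16, q=3
  k=2: a=7, p=117, q=22
  k=3: a=1, p=133, q=25

133/25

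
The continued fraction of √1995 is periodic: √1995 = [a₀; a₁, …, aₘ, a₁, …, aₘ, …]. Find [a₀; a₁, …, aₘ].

a₀ = ⌊√1995⌋ = 44.

[44; 1, 1, 1, 88]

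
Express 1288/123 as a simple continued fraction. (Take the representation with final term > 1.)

1288 = 10·123 + 58
123 = 2·58 + 7
58 = 8·7 + 2
7 = 3·2 + 1
2 = 2·1 + 0  (stop)
So 1288/123 = [10; 2, 8, 3, 2].

[10; 2, 8, 3, 2]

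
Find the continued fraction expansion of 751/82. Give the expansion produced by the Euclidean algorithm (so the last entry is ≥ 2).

751 = 9×82 + 13
82 = 6×13 + 4
13 = 3×4 + 1
4 = 4×1 + 0  (stop)
So 751/82 = [9; 6, 3, 4].

[9; 6, 3, 4]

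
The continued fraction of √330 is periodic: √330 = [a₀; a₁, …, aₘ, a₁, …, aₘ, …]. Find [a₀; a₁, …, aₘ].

a₀ = ⌊√330⌋ = 18.
With m₀=0, d₀=1 and mₖ₊₁ = dₖaₖ − mₖ, dₖ₊₁ = (n − mₖ₊₁²)/dₖ, aₖ₊₁ = ⌊(a₀+mₖ₊₁)/dₖ₊₁⌋:
  k=1: m=18, d=6, a=6
  k=2: m=18, d=1, a=36
d=1 and a=2a₀=36 at k=2, so the next step gives (m, d) = (18, 6) again — its k=1 value — and the period has length 2.

[18; 6, 36]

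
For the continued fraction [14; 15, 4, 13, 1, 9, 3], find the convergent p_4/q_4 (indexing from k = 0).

Using pₖ = aₖpₖ₋₁ + pₖ₋₂, qₖ = aₖqₖ₋₁ + qₖ₋₂ (with p₋₁=1, p₋₂=0, q₋₁=0, q₋₂=1):
  k=0: a=14, p=14, q=1
  k=1: a=15, p=211, q=15
  k=2: a=4, p=858, q=61
  k=3: a=13, p=11365, q=808
  k=4: a=1, p=12223, q=869

12223/869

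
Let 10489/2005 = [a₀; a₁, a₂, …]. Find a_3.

8

10489 = 5·2005 + 464   →  a_0 = 5
2005 = 4·464 + 149   →  a_1 = 4
464 = 3·149 + 17   →  a_2 = 3
149 = 8·17 + 13   →  a_3 = 8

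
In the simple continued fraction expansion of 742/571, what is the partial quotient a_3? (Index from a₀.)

1

742 = 1·571 + 171   →  a_0 = 1
571 = 3·171 + 58   →  a_1 = 3
171 = 2·58 + 55   →  a_2 = 2
58 = 1·55 + 3   →  a_3 = 1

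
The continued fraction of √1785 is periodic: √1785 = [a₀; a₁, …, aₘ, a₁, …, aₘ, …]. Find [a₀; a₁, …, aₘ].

[42; 4, 84]

a₀ = ⌊√1785⌋ = 42.
With m₀=0, d₀=1 and mₖ₊₁ = dₖaₖ − mₖ, dₖ₊₁ = (n − mₖ₊₁²)/dₖ, aₖ₊₁ = ⌊(a₀+mₖ₊₁)/dₖ₊₁⌋:
  k=1: m=42, d=21, a=4
  k=2: m=42, d=1, a=84
d=1 and a=2a₀=84 at k=2, so the next step gives (m, d) = (42, 21) again — its k=1 value — and the period has length 2.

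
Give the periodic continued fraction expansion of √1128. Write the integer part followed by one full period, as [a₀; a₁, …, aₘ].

[33; 1, 1, 2, 2, 2, 1, 1, 66]

a₀ = ⌊√1128⌋ = 33.
With m₀=0, d₀=1 and mₖ₊₁ = dₖaₖ − mₖ, dₖ₊₁ = (n − mₖ₊₁²)/dₖ, aₖ₊₁ = ⌊(a₀+mₖ₊₁)/dₖ₊₁⌋:
  k=1: m=33, d=39, a=1
  k=2: m=6, d=28, a=1
  k=3: m=22, d=23, a=2
  k=4: m=24, d=24, a=2
  k=5: m=24, d=23, a=2
  k=6: m=22, d=28, a=1
  k=7: m=6, d=39, a=1
  k=8: m=33, d=1, a=66
d=1 and a=2a₀=66 at k=8, so the next step gives (m, d) = (33, 39) again — its k=1 value — and the period has length 8.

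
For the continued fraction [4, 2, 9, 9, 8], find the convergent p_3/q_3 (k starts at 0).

774/173

Using pₖ = aₖpₖ₋₁ + pₖ₋₂, qₖ = aₖqₖ₋₁ + qₖ₋₂ (with p₋₁=1, p₋₂=0, q₋₁=0, q₋₂=1):
  k=0: a=4, p=4, q=1
  k=1: a=2, p=9, q=2
  k=2: a=9, p=85, q=19
  k=3: a=9, p=774, q=173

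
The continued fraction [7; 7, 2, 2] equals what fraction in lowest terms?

264/37

Using pₖ = aₖpₖ₋₁ + pₖ₋₂ and qₖ = aₖqₖ₋₁ + qₖ₋₂:
  k=0: a=7, p=7, q=1
  k=1: a=7, p=50, q=7
  k=2: a=2, p=107, q=15
  k=3: a=2, p=264, q=37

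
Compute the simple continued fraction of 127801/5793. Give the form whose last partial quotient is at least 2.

[22; 16, 3, 7, 16]

127801 = 22×5793 + 355
5793 = 16×355 + 113
355 = 3×113 + 16
113 = 7×16 + 1
16 = 16×1 + 0  (stop)
So 127801/5793 = [22; 16, 3, 7, 16].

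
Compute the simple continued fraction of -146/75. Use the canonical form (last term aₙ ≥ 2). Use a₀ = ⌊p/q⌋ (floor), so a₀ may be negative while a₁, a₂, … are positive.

[-2; 18, 1, 3]

-146 = -2*75 + 4
75 = 18*4 + 3
4 = 1*3 + 1
3 = 3*1 + 0  (stop)
So -146/75 = [-2; 18, 1, 3].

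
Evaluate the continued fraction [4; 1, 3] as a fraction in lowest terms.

19/4

Using pₖ = aₖpₖ₋₁ + pₖ₋₂ and qₖ = aₖqₖ₋₁ + qₖ₋₂:
  k=0: a=4, p=4, q=1
  k=1: a=1, p=5, q=1
  k=2: a=3, p=19, q=4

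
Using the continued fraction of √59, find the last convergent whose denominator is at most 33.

169/22

√59 = [7; 1, 2, 7, 2, 1, 14, …] (period length 6).
Convergents:
  p_0/q_0 = 7/1
  p_1/q_1 = 8/1
  p_2/q_2 = 23/3
  p_3/q_3 = 169/22
  p_4/q_4 = 361/47
q_3 = 22 ≤ 33 < 47 = q_4, so the answer is 169/22.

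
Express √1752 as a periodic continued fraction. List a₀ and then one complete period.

a₀ = ⌊√1752⌋ = 41.

[41; 1, 5, 1, 82]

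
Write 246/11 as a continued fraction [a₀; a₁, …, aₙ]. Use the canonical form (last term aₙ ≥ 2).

[22; 2, 1, 3]

246 = 22*11 + 4
11 = 2*4 + 3
4 = 1*3 + 1
3 = 3*1 + 0  (stop)
So 246/11 = [22; 2, 1, 3].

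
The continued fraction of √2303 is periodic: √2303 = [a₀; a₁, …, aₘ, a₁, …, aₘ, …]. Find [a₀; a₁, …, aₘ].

a₀ = ⌊√2303⌋ = 47.

[47; 1, 94]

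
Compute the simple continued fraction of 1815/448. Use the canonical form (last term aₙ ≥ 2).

1815 = 4·448 + 23
448 = 19·23 + 11
23 = 2·11 + 1
11 = 11·1 + 0  (stop)
So 1815/448 = [4; 19, 2, 11].

[4; 19, 2, 11]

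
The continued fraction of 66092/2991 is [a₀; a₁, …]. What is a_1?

66092 = 22·2991 + 290   →  a_0 = 22
2991 = 10·290 + 91   →  a_1 = 10

10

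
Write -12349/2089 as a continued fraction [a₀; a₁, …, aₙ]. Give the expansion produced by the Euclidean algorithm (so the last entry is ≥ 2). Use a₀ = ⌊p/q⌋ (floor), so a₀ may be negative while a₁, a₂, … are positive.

[-6; 11, 3, 2, 2, 1, 7]

-12349 = -6×2089 + 185
2089 = 11×185 + 54
185 = 3×54 + 23
54 = 2×23 + 8
23 = 2×8 + 7
8 = 1×7 + 1
7 = 7×1 + 0  (stop)
So -12349/2089 = [-6; 11, 3, 2, 2, 1, 7].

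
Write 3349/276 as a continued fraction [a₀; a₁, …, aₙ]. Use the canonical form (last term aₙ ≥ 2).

[12; 7, 2, 5, 1, 2]

3349 = 12×276 + 37
276 = 7×37 + 17
37 = 2×17 + 3
17 = 5×3 + 2
3 = 1×2 + 1
2 = 2×1 + 0  (stop)
So 3349/276 = [12; 7, 2, 5, 1, 2].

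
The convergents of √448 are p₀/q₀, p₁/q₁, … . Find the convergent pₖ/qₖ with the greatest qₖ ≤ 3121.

√448 = [21; 6, 42, …] (period length 2).
Convergents:
  p_0/q_0 = 21/1
  p_1/q_1 = 127/6
  p_2/q_2 = 5355/253
  p_3/q_3 = 32257/1524
  p_4/q_4 = 1360149/64261
q_3 = 1524 ≤ 3121 < 64261 = q_4, so the answer is 32257/1524.

32257/1524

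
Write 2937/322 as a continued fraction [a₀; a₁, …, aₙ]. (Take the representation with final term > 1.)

2937 = 9·322 + 39
322 = 8·39 + 10
39 = 3·10 + 9
10 = 1·9 + 1
9 = 9·1 + 0  (stop)
So 2937/322 = [9; 8, 3, 1, 9].

[9; 8, 3, 1, 9]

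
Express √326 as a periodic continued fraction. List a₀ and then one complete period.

[18; 18, 36]

a₀ = ⌊√326⌋ = 18.
With m₀=0, d₀=1 and mₖ₊₁ = dₖaₖ − mₖ, dₖ₊₁ = (n − mₖ₊₁²)/dₖ, aₖ₊₁ = ⌊(a₀+mₖ₊₁)/dₖ₊₁⌋:
  k=1: m=18, d=2, a=18
  k=2: m=18, d=1, a=36
d=1 and a=2a₀=36 at k=2, so the next step gives (m, d) = (18, 2) again — its k=1 value — and the period has length 2.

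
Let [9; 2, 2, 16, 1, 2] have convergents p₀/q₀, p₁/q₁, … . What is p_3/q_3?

771/82

Using pₖ = aₖpₖ₋₁ + pₖ₋₂, qₖ = aₖqₖ₋₁ + qₖ₋₂ (with p₋₁=1, p₋₂=0, q₋₁=0, q₋₂=1):
  k=0: a=9, p=9, q=1
  k=1: a=2, p=19, q=2
  k=2: a=2, p=47, q=5
  k=3: a=16, p=771, q=82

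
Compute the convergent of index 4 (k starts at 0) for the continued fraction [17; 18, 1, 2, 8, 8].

Using pₖ = aₖpₖ₋₁ + pₖ₋₂, qₖ = aₖqₖ₋₁ + qₖ₋₂ (with p₋₁=1, p₋₂=0, q₋₁=0, q₋₂=1):
  k=0: a=17, p=17, q=1
  k=1: a=18, p=307, q=18
  k=2: a=1, p=324, q=19
  k=3: a=2, p=955, q=56
  k=4: a=8, p=7964, q=467

7964/467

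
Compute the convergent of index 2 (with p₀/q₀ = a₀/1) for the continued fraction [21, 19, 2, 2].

821/39

Using pₖ = aₖpₖ₋₁ + pₖ₋₂, qₖ = aₖqₖ₋₁ + qₖ₋₂ (with p₋₁=1, p₋₂=0, q₋₁=0, q₋₂=1):
  k=0: a=21, p=21, q=1
  k=1: a=19, p=400, q=19
  k=2: a=2, p=821, q=39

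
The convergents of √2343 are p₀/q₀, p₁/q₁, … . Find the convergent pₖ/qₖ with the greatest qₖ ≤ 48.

2033/42

√2343 = [48; 2, 2, 8, 2, 2, 96, …] (period length 6).
Convergents:
  p_0/q_0 = 48/1
  p_1/q_1 = 97/2
  p_2/q_2 = 242/5
  p_3/q_3 = 2033/42
  p_4/q_4 = 4308/89
q_3 = 42 ≤ 48 < 89 = q_4, so the answer is 2033/42.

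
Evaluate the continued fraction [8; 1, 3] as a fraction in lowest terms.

Using pₖ = aₖpₖ₋₁ + pₖ₋₂ and qₖ = aₖqₖ₋₁ + qₖ₋₂:
  k=0: a=8, p=8, q=1
  k=1: a=1, p=9, q=1
  k=2: a=3, p=35, q=4

35/4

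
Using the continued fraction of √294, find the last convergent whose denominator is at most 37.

√294 = [17; 6, 1, 4, 1, 6, 34, …] (period length 6).
Convergents:
  p_0/q_0 = 17/1
  p_1/q_1 = 103/6
  p_2/q_2 = 120/7
  p_3/q_3 = 583/34
  p_4/q_4 = 703/41
q_3 = 34 ≤ 37 < 41 = q_4, so the answer is 583/34.

583/34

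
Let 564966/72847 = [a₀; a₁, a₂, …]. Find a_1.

1

564966 = 7·72847 + 55037   →  a_0 = 7
72847 = 1·55037 + 17810   →  a_1 = 1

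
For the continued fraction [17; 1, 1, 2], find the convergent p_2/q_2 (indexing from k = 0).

Using pₖ = aₖpₖ₋₁ + pₖ₋₂, qₖ = aₖqₖ₋₁ + qₖ₋₂ (with p₋₁=1, p₋₂=0, q₋₁=0, q₋₂=1):
  k=0: a=17, p=17, q=1
  k=1: a=1, p=18, q=1
  k=2: a=1, p=35, q=2

35/2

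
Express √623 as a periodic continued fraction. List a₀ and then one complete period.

a₀ = ⌊√623⌋ = 24.
With m₀=0, d₀=1 and mₖ₊₁ = dₖaₖ − mₖ, dₖ₊₁ = (n − mₖ₊₁²)/dₖ, aₖ₊₁ = ⌊(a₀+mₖ₊₁)/dₖ₊₁⌋:
  k=1: m=24, d=47, a=1
  k=2: m=23, d=2, a=23
  k=3: m=23, d=47, a=1
  k=4: m=24, d=1, a=48
d=1 and a=2a₀=48 at k=4, so the next step gives (m, d) = (24, 47) again — its k=1 value — and the period has length 4.

[24; 1, 23, 1, 48]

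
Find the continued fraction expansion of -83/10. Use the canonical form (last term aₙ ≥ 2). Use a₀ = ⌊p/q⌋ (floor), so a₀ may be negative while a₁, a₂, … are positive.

[-9; 1, 2, 3]

-83 = -9·10 + 7
10 = 1·7 + 3
7 = 2·3 + 1
3 = 3·1 + 0  (stop)
So -83/10 = [-9; 1, 2, 3].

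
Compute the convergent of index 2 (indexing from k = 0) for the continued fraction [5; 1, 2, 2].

Using pₖ = aₖpₖ₋₁ + pₖ₋₂, qₖ = aₖqₖ₋₁ + qₖ₋₂ (with p₋₁=1, p₋₂=0, q₋₁=0, q₋₂=1):
  k=0: a=5, p=5, q=1
  k=1: a=1, p=6, q=1
  k=2: a=2, p=17, q=3

17/3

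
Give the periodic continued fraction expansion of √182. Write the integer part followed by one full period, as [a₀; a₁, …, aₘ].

a₀ = ⌊√182⌋ = 13.
With m₀=0, d₀=1 and mₖ₊₁ = dₖaₖ − mₖ, dₖ₊₁ = (n − mₖ₊₁²)/dₖ, aₖ₊₁ = ⌊(a₀+mₖ₊₁)/dₖ₊₁⌋:
  k=1: m=13, d=13, a=2
  k=2: m=13, d=1, a=26
d=1 and a=2a₀=26 at k=2, so the next step gives (m, d) = (13, 13) again — its k=1 value — and the period has length 2.

[13; 2, 26]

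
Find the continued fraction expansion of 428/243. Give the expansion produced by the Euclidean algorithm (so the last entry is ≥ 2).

[1; 1, 3, 5, 3, 1, 2]

428 = 1·243 + 185
243 = 1·185 + 58
185 = 3·58 + 11
58 = 5·11 + 3
11 = 3·3 + 2
3 = 1·2 + 1
2 = 2·1 + 0  (stop)
So 428/243 = [1; 1, 3, 5, 3, 1, 2].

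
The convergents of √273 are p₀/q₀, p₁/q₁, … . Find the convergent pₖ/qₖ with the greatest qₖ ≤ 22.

√273 = [16; 1, 1, 10, 1, 1, 32, …] (period length 6).
Convergents:
  p_0/q_0 = 16/1
  p_1/q_1 = 17/1
  p_2/q_2 = 33/2
  p_3/q_3 = 347/21
  p_4/q_4 = 380/23
q_3 = 21 ≤ 22 < 23 = q_4, so the answer is 347/21.

347/21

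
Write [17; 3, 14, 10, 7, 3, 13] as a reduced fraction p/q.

2227886/128589

Fold from the inside: start with 13/1.
  3 + 1/13 = 40/13
  7 + 13/40 = 293/40
  10 + 40/293 = 2970/293
  14 + 293/2970 = 41873/2970
  3 + 2970/41873 = 128589/41873
  17 + 41873/128589 = 2227886/128589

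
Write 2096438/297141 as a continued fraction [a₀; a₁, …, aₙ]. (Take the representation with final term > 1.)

[7; 18, 16, 12, 3, 13, 2]

2096438 = 7*297141 + 16451
297141 = 18*16451 + 1023
16451 = 16*1023 + 83
1023 = 12*83 + 27
83 = 3*27 + 2
27 = 13*2 + 1
2 = 2*1 + 0  (stop)
So 2096438/297141 = [7; 18, 16, 12, 3, 13, 2].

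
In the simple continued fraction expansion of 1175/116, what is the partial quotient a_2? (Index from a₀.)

1

1175 = 10·116 + 15   →  a_0 = 10
116 = 7·15 + 11   →  a_1 = 7
15 = 1·11 + 4   →  a_2 = 1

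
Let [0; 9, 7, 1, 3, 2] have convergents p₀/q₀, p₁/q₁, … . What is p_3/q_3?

Using pₖ = aₖpₖ₋₁ + pₖ₋₂, qₖ = aₖqₖ₋₁ + qₖ₋₂ (with p₋₁=1, p₋₂=0, q₋₁=0, q₋₂=1):
  k=0: a=0, p=0, q=1
  k=1: a=9, p=1, q=9
  k=2: a=7, p=7, q=64
  k=3: a=1, p=8, q=73

8/73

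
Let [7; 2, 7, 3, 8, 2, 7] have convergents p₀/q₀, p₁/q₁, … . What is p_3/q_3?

Using pₖ = aₖpₖ₋₁ + pₖ₋₂, qₖ = aₖqₖ₋₁ + qₖ₋₂ (with p₋₁=1, p₋₂=0, q₋₁=0, q₋₂=1):
  k=0: a=7, p=7, q=1
  k=1: a=2, p=15, q=2
  k=2: a=7, p=112, q=15
  k=3: a=3, p=351, q=47

351/47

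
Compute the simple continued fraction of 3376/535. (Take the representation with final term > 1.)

3376 = 6*535 + 166
535 = 3*166 + 37
166 = 4*37 + 18
37 = 2*18 + 1
18 = 18*1 + 0  (stop)
So 3376/535 = [6; 3, 4, 2, 18].

[6; 3, 4, 2, 18]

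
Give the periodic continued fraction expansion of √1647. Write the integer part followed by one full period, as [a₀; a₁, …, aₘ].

[40; 1, 1, 2, 1, 1, 80]

a₀ = ⌊√1647⌋ = 40.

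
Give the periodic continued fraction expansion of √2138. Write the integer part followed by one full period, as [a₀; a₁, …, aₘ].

a₀ = ⌊√2138⌋ = 46.
With m₀=0, d₀=1 and mₖ₊₁ = dₖaₖ − mₖ, dₖ₊₁ = (n − mₖ₊₁²)/dₖ, aₖ₊₁ = ⌊(a₀+mₖ₊₁)/dₖ₊₁⌋:
  k=1: m=46, d=22, a=4
  k=2: m=42, d=17, a=5
  k=3: m=43, d=17, a=5
  k=4: m=42, d=22, a=4
  k=5: m=46, d=1, a=92
d=1 and a=2a₀=92 at k=5, so the next step gives (m, d) = (46, 22) again — its k=1 value — and the period has length 5.

[46; 4, 5, 5, 4, 92]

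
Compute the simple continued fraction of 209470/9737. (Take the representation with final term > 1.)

[21; 1, 1, 19, 19, 6, 2]

209470 = 21×9737 + 4993
9737 = 1×4993 + 4744
4993 = 1×4744 + 249
4744 = 19×249 + 13
249 = 19×13 + 2
13 = 6×2 + 1
2 = 2×1 + 0  (stop)
So 209470/9737 = [21; 1, 1, 19, 19, 6, 2].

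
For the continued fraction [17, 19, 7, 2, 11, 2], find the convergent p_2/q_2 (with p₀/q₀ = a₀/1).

2285/134

Using pₖ = aₖpₖ₋₁ + pₖ₋₂, qₖ = aₖqₖ₋₁ + qₖ₋₂ (with p₋₁=1, p₋₂=0, q₋₁=0, q₋₂=1):
  k=0: a=17, p=17, q=1
  k=1: a=19, p=324, q=19
  k=2: a=7, p=2285, q=134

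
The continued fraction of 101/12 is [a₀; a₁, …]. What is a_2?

2

101 = 8·12 + 5   →  a_0 = 8
12 = 2·5 + 2   →  a_1 = 2
5 = 2·2 + 1   →  a_2 = 2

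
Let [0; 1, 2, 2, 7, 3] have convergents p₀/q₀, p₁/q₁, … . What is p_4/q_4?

Using pₖ = aₖpₖ₋₁ + pₖ₋₂, qₖ = aₖqₖ₋₁ + qₖ₋₂ (with p₋₁=1, p₋₂=0, q₋₁=0, q₋₂=1):
  k=0: a=0, p=0, q=1
  k=1: a=1, p=1, q=1
  k=2: a=2, p=2, q=3
  k=3: a=2, p=5, q=7
  k=4: a=7, p=37, q=52

37/52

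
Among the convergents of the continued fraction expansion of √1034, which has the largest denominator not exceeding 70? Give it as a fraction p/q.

√1034 = [32; 6, 2, 2, 2, 6, 64, …] (period length 6).
Convergents:
  p_0/q_0 = 32/1
  p_1/q_1 = 193/6
  p_2/q_2 = 418/13
  p_3/q_3 = 1029/32
  p_4/q_4 = 2476/77
q_3 = 32 ≤ 70 < 77 = q_4, so the answer is 1029/32.

1029/32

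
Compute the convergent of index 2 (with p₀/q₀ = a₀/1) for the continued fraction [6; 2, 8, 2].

Using pₖ = aₖpₖ₋₁ + pₖ₋₂, qₖ = aₖqₖ₋₁ + qₖ₋₂ (with p₋₁=1, p₋₂=0, q₋₁=0, q₋₂=1):
  k=0: a=6, p=6, q=1
  k=1: a=2, p=13, q=2
  k=2: a=8, p=110, q=17

110/17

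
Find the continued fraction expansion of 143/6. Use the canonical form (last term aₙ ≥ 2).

[23; 1, 5]

143 = 23·6 + 5
6 = 1·5 + 1
5 = 5·1 + 0  (stop)
So 143/6 = [23; 1, 5].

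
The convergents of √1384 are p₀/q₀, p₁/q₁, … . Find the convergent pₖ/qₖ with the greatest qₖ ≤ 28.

√1384 = [37; 4, 1, 17, 1, 4, 74, …] (period length 6).
Convergents:
  p_0/q_0 = 37/1
  p_1/q_1 = 149/4
  p_2/q_2 = 186/5
  p_3/q_3 = 3311/89
q_2 = 5 ≤ 28 < 89 = q_3, so the answer is 186/5.

186/5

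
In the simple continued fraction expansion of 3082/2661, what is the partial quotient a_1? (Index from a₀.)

6

3082 = 1·2661 + 421   →  a_0 = 1
2661 = 6·421 + 135   →  a_1 = 6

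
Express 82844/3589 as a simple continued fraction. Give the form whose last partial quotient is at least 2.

[23; 12, 11, 1, 7, 3]

82844 = 23*3589 + 297
3589 = 12*297 + 25
297 = 11*25 + 22
25 = 1*22 + 3
22 = 7*3 + 1
3 = 3*1 + 0  (stop)
So 82844/3589 = [23; 12, 11, 1, 7, 3].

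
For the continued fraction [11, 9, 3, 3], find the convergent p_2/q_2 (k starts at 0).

Using pₖ = aₖpₖ₋₁ + pₖ₋₂, qₖ = aₖqₖ₋₁ + qₖ₋₂ (with p₋₁=1, p₋₂=0, q₋₁=0, q₋₂=1):
  k=0: a=11, p=11, q=1
  k=1: a=9, p=100, q=9
  k=2: a=3, p=311, q=28

311/28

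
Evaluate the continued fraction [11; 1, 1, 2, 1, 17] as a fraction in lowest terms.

Using pₖ = aₖpₖ₋₁ + pₖ₋₂ and qₖ = aₖqₖ₋₁ + qₖ₋₂:
  k=0: a=11, p=11, q=1
  k=1: a=1, p=12, q=1
  k=2: a=1, p=23, q=2
  k=3: a=2, p=58, q=5
  k=4: a=1, p=81, q=7
  k=5: a=17, p=1435, q=124

1435/124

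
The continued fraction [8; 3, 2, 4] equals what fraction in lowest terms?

257/31

Using pₖ = aₖpₖ₋₁ + pₖ₋₂ and qₖ = aₖqₖ₋₁ + qₖ₋₂:
  k=0: a=8, p=8, q=1
  k=1: a=3, p=25, q=3
  k=2: a=2, p=58, q=7
  k=3: a=4, p=257, q=31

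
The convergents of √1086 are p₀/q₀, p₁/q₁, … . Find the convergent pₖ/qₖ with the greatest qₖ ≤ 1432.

√1086 = [32; 1, 20, 1, 64, …] (period length 4).
Convergents:
  p_0/q_0 = 32/1
  p_1/q_1 = 33/1
  p_2/q_2 = 692/21
  p_3/q_3 = 725/22
  p_4/q_4 = 47092/1429
  p_5/q_5 = 47817/1451
q_4 = 1429 ≤ 1432 < 1451 = q_5, so the answer is 47092/1429.

47092/1429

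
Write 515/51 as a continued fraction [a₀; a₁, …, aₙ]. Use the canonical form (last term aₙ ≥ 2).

[10; 10, 5]

515 = 10×51 + 5
51 = 10×5 + 1
5 = 5×1 + 0  (stop)
So 515/51 = [10; 10, 5].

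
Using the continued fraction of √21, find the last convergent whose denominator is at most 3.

9/2

√21 = [4; 1, 1, 2, 1, 1, 8, …] (period length 6).
Convergents:
  p_0/q_0 = 4/1
  p_1/q_1 = 5/1
  p_2/q_2 = 9/2
  p_3/q_3 = 23/5
q_2 = 2 ≤ 3 < 5 = q_3, so the answer is 9/2.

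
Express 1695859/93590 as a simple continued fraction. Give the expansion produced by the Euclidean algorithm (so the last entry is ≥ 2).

[18; 8, 3, 17, 1, 16, 12]

1695859 = 18·93590 + 11239
93590 = 8·11239 + 3678
11239 = 3·3678 + 205
3678 = 17·205 + 193
205 = 1·193 + 12
193 = 16·12 + 1
12 = 12·1 + 0  (stop)
So 1695859/93590 = [18; 8, 3, 17, 1, 16, 12].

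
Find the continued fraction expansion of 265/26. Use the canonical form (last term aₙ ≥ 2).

[10; 5, 5]

265 = 10·26 + 5
26 = 5·5 + 1
5 = 5·1 + 0  (stop)
So 265/26 = [10; 5, 5].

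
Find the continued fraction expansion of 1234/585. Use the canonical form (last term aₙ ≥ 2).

[2; 9, 7, 9]

1234 = 2*585 + 64
585 = 9*64 + 9
64 = 7*9 + 1
9 = 9*1 + 0  (stop)
So 1234/585 = [2; 9, 7, 9].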